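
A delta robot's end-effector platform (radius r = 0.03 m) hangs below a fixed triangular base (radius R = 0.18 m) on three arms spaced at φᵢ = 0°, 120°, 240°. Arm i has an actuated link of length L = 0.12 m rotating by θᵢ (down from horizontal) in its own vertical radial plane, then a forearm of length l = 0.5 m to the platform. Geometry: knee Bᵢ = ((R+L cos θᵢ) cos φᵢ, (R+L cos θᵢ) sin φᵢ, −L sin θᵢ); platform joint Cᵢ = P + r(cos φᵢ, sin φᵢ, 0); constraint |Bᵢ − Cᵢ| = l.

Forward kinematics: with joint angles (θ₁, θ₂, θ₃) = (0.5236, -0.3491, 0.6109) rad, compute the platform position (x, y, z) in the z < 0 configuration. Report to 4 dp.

(-0.0518, 0.1131, -0.4391)

O1 = (0.2539·cos0.0°, 0.2539·sin0.0°, -0.0600) = (0.2539, 0.0000, -0.0600)
φ2=120.0°: virtual centre (-0.1314, 0.2276, 0.0410), radius l
φ3=240.0°: virtual centre (-0.1241, -0.2150, -0.0688), radius l
subtract pairs → two planes through P
[-0.7706 0.4551 0.2021]·P = 0.0027;  [-0.7561 -0.4301 -0.0177]·P = -0.0017
det = 0.6755;  x = -0.0006+0.1168z,  y = 0.0049+-0.2464z
sphere 1 gives Az²+Bz+C=0 with A=1.0743, B=0.0582, C=-0.1816;  B²−4AC=0.7839;  roots -0.4391, 0.3850;  negative root z = -0.4391
x = -0.0518, y = 0.1131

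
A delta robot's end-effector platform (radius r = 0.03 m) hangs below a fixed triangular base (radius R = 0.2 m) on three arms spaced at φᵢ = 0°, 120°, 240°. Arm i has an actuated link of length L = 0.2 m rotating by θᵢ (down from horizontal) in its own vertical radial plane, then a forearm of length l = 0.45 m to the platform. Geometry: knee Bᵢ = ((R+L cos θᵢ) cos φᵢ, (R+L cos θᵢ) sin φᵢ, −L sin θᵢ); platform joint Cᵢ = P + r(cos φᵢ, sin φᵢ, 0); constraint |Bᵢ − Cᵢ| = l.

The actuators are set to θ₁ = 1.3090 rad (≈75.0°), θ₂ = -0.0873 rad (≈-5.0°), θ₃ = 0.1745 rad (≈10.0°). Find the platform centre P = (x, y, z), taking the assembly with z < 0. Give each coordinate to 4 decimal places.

arm 1 at φ=0.0°: (R−r)+L cos θ1 = 0.2218;  centre 1 = (0.2218, 0.0000, -0.1932)
centre 2 = (0.3692·cos120.0°, 0.3692·sin120.0°, 0.0174) = (-0.1846, 0.3198, 0.0174)
arm 3 at φ=240.0°: (R−r)+L cos θ3 = 0.3670;  centre 3 = (-0.1835, -0.3178, -0.0347)
subtract pairs → two planes through P
linear system: -0.8128x+0.6395y = 0.0501−0.4212z; -0.8105x+-0.6356y = 0.0494−0.3169z
Cramer: x(z) = -0.0613+0.4546z;  y(z) = 0.0005-0.0810z
into |P−centre ₁|² = l²: 1.2132z² + 0.1290z + -0.0851 = 0;  Δ = 0.4294;  z = -0.3232 or 0.2169 → z<0 root = -0.3232
x = -0.2082, y = 0.0267

(-0.2082, 0.0267, -0.3232)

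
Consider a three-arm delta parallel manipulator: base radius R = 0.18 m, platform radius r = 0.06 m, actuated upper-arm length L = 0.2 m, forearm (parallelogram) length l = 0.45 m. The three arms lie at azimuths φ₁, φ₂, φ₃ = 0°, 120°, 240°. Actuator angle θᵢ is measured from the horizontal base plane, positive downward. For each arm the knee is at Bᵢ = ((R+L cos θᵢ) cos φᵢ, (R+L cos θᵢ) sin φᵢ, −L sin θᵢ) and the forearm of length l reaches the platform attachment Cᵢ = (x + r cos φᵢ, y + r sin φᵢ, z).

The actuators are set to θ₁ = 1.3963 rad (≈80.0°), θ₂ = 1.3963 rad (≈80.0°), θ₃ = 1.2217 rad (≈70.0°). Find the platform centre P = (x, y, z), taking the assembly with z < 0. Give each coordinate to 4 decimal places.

φ1=0.0°: virtual centre (0.1547, 0.0000, -0.1970), radius l
φ2=120.0°: virtual centre (-0.0774, 0.1340, -0.1970), radius l
arm 3 at φ=240.0°: ρ3 = 0.1884;  O3 = (-0.0942, -0.1632, -0.1879)
subtract pairs → two planes through P
linear system: -0.4642x+0.2680y = 0.0000−0.0000z; -0.4979x+-0.3263y = 0.0081−0.0181z
det = 0.2849;  x = -0.0076+0.0170z,  y = -0.0132+0.0294z
sphere 1 gives Az²+Bz+C=0 with A=1.0012, B=0.3876, C=-0.1372;  B²−4AC=0.6996;  roots -0.6113, 0.2241;  negative root z = -0.6113
x = -0.0180, y = -0.0312

(-0.0180, -0.0312, -0.6113)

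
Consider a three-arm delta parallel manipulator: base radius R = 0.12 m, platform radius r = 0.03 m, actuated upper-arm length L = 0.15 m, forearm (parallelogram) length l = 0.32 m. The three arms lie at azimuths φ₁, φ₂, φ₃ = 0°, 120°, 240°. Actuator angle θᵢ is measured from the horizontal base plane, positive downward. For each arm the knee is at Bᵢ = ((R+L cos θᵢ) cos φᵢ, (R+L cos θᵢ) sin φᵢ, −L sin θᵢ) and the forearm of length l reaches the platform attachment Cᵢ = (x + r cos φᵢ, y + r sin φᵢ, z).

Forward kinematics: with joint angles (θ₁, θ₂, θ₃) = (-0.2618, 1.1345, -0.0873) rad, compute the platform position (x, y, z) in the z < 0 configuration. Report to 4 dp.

S1 = (0.2349·cos0.0°, 0.2349·sin0.0°, 0.0388) = (0.2349, 0.0000, 0.0388)
arm 2 at φ=120.0°: ρ2 = 0.1534;  S2 = (-0.0767, 0.1328, -0.1359)
S3 = (0.2394·cos240.0°, 0.2394·sin240.0°, 0.0131) = (-0.1197, -0.2074, 0.0131)
eliminate P² terms by subtracting sphere 1 from 2 and 3
[-0.6232 0.2657 -0.3495]·P = -0.0147;  [-0.7092 -0.4147 -0.0515]·P = 0.0008
Cramer: x(z) = 0.0131-0.3550z;  y(z) = -0.0244+0.4830z
sphere 1 gives Az²+Bz+C=0 with A=1.3593, B=0.0562, C=-0.0511;  B²−4AC=0.2811;  roots -0.2157, 0.1743;  negative root z = -0.2157
x = 0.0897, y = -0.1286

(0.0897, -0.1286, -0.2157)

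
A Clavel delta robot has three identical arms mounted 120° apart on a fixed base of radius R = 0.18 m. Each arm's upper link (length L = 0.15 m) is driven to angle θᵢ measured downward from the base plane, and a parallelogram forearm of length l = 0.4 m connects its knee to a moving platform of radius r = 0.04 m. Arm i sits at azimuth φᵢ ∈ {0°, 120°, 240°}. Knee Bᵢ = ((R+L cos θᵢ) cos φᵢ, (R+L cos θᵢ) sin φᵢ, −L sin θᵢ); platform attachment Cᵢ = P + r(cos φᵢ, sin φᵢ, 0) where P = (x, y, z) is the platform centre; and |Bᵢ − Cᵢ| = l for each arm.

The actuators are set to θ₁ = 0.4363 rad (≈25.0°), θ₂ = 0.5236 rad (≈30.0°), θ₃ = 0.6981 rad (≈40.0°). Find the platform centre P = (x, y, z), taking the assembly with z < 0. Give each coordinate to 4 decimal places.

φ1=0.0°: virtual centre (0.2759, 0.0000, -0.0634), radius l
φ2=120.0°: virtual centre (-0.1350, 0.2337, -0.0750), radius l
arm 3 at φ=240.0°: (R−r)+L cos θ3 = 0.2549;  S3 = (-0.1275, -0.2208, -0.0964)
subtract pairs → two planes through P
linear system: -0.8218x+0.4675y = -0.0017−-0.0232z; -0.8068x+-0.4415y = -0.0059−-0.0661z
det = 0.7400;  x = 0.0047+-0.0556z,  y = 0.0047+-0.0480z
into |P−S₁|² = l²: 1.0054z² + 0.1565z + -0.0824 = 0;  Δ = 0.3559;  z = -0.3745 or 0.2189 → z<0 root = -0.3745
x = 0.0255, y = 0.0227

(0.0255, 0.0227, -0.3745)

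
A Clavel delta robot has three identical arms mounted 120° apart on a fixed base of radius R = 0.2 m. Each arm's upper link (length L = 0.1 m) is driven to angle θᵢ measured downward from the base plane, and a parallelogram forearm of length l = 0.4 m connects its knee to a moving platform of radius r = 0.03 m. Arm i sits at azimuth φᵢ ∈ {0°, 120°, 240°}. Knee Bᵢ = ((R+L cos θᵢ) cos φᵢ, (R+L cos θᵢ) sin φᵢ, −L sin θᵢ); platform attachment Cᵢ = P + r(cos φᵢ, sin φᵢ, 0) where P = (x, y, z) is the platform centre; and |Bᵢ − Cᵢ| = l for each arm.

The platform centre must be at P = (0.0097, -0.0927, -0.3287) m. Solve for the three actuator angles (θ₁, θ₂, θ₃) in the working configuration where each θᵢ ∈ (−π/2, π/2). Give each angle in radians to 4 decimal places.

θ₁ = 0.3487, θ₂ = 0.9598, θ₃ = -0.1741

rotate P by −φ1: (0.0097, -0.0927, -0.3287)
  A=0.1603, B=-0.3287, C=(l²−L²−A²−y'²−z²)/(2L)=0.0383
  √(A²+B²)=0.3657;  θ1 = -1.1171+1.4658 ≈ 0.3487
arm 2 (φ=120.0°): x'=-0.0851, y'=0.0379
  e−x'=0.2551;  (l²−L²−(e−x')²−y'²−z²)/2L = -0.1229
  θ2 = atan2(B,A) + arccos(C/0.4161) = 0.9598
rotate P by −φ3: (0.0754, 0.0548, -0.3287)
  e−x'=0.0946;  (l²−L²−(e−x')²−y'²−z²)/2L = 0.1501
  √(A²+B²)=0.3420;  θ3 = -1.2907+1.1166 ≈ -0.1741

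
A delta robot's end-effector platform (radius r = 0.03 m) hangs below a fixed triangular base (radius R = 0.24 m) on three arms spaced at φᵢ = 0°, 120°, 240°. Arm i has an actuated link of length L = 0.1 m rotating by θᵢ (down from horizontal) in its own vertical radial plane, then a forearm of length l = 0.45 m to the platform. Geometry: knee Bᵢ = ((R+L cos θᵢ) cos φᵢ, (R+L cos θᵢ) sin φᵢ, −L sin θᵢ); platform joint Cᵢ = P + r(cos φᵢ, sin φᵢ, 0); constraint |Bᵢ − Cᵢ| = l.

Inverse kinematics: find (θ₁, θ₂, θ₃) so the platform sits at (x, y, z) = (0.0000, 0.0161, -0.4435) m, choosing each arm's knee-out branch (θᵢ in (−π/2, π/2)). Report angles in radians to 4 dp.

rotate P by −φ1: (0.0000, 0.0161, -0.4435)
  A cos θ + B sin θ = C:  0.2100·cos θ + -0.4435·sin θ = -0.2428
  γ=atan2(-0.4435,0.2100)=-1.1286;  ψ=arccos(-0.4947)=2.0883;  θ1=γ+ψ≈0.9597
φ2=120.0° → target in arm frame (0.0139, -0.0080)
  A cos θ + B sin θ = C:  0.1961·cos θ + -0.4435·sin θ = -0.2135
  √(A²+B²)=0.4849;  θ2 = -1.1546+2.0267 ≈ 0.8721
φ3=240.0° → target in arm frame (-0.0139, -0.0081)
  e−x'=0.2239;  (l²−L²−(e−x')²−y'²−z²)/2L = -0.2720
  θ3 = atan2(B,A) + arccos(C/0.4968) = 1.0470

θ₁ = 0.9597, θ₂ = 0.8721, θ₃ = 1.0470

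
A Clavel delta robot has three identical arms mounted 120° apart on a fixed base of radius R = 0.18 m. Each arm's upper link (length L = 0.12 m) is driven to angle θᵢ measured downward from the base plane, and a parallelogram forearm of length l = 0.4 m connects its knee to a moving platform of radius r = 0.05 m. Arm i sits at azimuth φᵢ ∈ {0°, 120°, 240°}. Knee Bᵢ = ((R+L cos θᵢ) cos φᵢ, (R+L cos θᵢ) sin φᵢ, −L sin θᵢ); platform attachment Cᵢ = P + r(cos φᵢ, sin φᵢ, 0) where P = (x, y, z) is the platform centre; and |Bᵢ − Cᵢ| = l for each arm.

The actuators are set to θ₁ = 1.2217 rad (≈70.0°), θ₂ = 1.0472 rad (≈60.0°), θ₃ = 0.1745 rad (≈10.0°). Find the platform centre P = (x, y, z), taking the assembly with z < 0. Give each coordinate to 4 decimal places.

(-0.0854, -0.1015, -0.4025)

O1 = (0.1710·cos0.0°, 0.1710·sin0.0°, -0.1128) = (0.1710, 0.0000, -0.1128)
O2 = (0.1900·cos120.0°, 0.1900·sin120.0°, -0.1039) = (-0.0950, 0.1645, -0.1039)
arm 3 at φ=240.0°: e+L cos θ3 = 0.2482;  O3 = (-0.1241, -0.2149, -0.0208)
|O₂|²−|O₁|² = 0.0049;  |O₃|²−|O₁|² = 0.0201
[-0.5321 0.3291 0.0177]·P = 0.0049;  [-0.5903 -0.4299 0.1839]·P = 0.0201
Cramer: x(z) = -0.0206+0.1610z;  y(z) = -0.0184+0.2066z
sphere 1 gives Az²+Bz+C=0 with A=1.0686, B=0.1562, C=-0.1102;  B²−4AC=0.4955;  roots -0.4025, 0.2563;  negative root z = -0.4025
x = -0.0854, y = -0.1015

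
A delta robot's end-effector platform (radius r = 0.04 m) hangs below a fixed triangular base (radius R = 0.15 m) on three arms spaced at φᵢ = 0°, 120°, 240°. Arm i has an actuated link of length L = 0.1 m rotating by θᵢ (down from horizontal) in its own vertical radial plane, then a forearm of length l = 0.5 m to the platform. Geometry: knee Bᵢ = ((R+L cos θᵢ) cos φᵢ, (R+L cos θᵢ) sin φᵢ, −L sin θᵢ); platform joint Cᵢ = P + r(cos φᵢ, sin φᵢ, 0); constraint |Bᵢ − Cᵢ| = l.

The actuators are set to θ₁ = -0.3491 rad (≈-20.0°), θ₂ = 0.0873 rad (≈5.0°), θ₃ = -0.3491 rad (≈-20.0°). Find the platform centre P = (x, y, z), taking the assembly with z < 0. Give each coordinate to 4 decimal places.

(0.0287, -0.0497, -0.4314)

arm 1 at φ=0.0°: ρ1 = 0.2040;  O1 = (0.2040, 0.0000, 0.0342)
φ2=120.0°: virtual centre (-0.1048, 0.1815, -0.0087), radius l
φ3=240.0°: virtual centre (-0.1020, -0.1766, 0.0342), radius l
|O₂|²−|O₁|² = 0.0012;  |O₃|²−|O₁|² = 0.0000
linear system: -0.6176x+0.3631y = 0.0012−-0.0858z; -0.6119x+-0.3533y = 0.0000−0.0000z
Cramer: x(z) = -0.0010-0.0689z;  y(z) = 0.0017+0.1193z
sphere 1 gives Az²+Bz+C=0 with A=1.0190, B=-0.0398, C=-0.2068;  B²−4AC=0.8445;  roots -0.4314, 0.4705;  negative root z = -0.4314
x = 0.0287, y = -0.0497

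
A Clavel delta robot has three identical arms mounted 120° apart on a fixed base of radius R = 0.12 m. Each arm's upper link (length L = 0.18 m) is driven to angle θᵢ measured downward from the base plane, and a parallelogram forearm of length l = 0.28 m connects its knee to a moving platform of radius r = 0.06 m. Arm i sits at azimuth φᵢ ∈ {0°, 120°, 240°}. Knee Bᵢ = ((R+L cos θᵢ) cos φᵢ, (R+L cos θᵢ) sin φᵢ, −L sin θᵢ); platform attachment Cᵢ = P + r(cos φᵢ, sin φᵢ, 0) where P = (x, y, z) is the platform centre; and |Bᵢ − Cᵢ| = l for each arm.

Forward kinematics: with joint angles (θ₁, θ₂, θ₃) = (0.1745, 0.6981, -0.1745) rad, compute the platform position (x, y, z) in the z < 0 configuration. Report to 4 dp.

φ1=0.0°: virtual centre (0.2373, 0.0000, -0.0313), radius l
arm 2 at φ=120.0°: e+L cos θ2 = 0.1979;  centre 2 = (-0.0989, 0.1714, -0.1157)
arm 3 at φ=240.0°: e+L cos θ3 = 0.2373;  centre 3 = (-0.1186, -0.2055, 0.0313)
eliminate P² terms by subtracting sphere 1 from 2 and 3
[-0.6724 0.3428 -0.1689]·P = -0.0047;  [-0.7118 -0.4110 0.1250]·P = 0.0000
det = 0.5203;  x = 0.0037+-0.0510z,  y = -0.0065+0.3926z
sphere 1 gives Az²+Bz+C=0 with A=1.1567, B=0.0813, C=-0.0228;  B²−4AC=0.1123;  roots -0.1800, 0.1097;  negative root z = -0.1800
x = 0.0129, y = -0.0771

(0.0129, -0.0771, -0.1800)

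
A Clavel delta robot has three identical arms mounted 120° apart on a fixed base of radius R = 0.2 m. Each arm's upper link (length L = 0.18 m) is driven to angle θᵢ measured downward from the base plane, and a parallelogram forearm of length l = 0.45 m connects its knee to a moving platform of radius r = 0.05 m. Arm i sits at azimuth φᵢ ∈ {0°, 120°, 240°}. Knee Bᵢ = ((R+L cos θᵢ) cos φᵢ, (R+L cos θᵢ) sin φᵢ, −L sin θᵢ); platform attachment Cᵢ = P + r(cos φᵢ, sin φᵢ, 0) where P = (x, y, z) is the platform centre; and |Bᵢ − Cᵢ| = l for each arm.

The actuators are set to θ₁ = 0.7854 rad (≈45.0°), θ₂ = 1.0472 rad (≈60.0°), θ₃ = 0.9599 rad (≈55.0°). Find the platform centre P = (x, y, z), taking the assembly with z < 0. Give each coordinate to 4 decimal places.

arm 1 at φ=0.0°: e+L cos θ1 = 0.2773;  S1 = (0.2773, 0.0000, -0.1273)
arm 2 at φ=120.0°: e+L cos θ2 = 0.2400;  S2 = (-0.1200, 0.2078, -0.1559)
φ3=240.0°: virtual centre (-0.1266, -0.2193, -0.1474), radius l
eliminate P² terms by subtracting sphere 1 from 2 and 3
[-0.7946 0.4157 -0.0572]·P = -0.0112;  [-0.8078 -0.4386 -0.0403]·P = -0.0072
Cramer: x(z) = 0.0115-0.0612z;  y(z) = -0.0048+0.0207z
into |P−S₁|² = l²: 1.0042z² + 0.2869z + -0.1157 = 0;  Δ = 0.5469;  z = -0.5111 or 0.2254 → z<0 root = -0.5111
x = 0.0428, y = -0.0154

(0.0428, -0.0154, -0.5111)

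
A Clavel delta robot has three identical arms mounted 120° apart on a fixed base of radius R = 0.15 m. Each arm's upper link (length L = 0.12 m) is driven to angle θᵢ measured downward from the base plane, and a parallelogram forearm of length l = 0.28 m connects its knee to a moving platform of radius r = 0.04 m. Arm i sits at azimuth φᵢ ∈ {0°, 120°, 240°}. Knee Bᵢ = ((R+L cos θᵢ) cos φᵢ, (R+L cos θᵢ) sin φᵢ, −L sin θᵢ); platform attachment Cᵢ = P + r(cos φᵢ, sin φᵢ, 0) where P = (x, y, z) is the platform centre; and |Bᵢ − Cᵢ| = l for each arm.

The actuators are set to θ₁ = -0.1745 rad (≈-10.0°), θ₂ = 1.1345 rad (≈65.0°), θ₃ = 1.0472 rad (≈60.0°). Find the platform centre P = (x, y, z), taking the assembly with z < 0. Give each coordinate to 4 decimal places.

(0.1193, -0.0095, -0.2370)

φ1=0.0°: virtual centre (0.2282, 0.0000, 0.0208), radius l
arm 2 at φ=120.0°: ρ2 = 0.1607;  S2 = (-0.0804, 0.1392, -0.1088)
arm 3 at φ=240.0°: ρ3 = 0.1700;  S3 = (-0.0850, -0.1472, -0.1039)
subtract pairs → two planes through P
plane₁₂: -0.6171x+0.2784y+-0.2592z = -0.0148
det = 0.3560;  x = 0.0223+-0.4094z,  y = -0.0039+0.0235z
sphere 1 gives Az²+Bz+C=0 with A=1.1682, B=0.1267, C=-0.0356;  B²−4AC=0.1822;  roots -0.2370, 0.1285;  negative root z = -0.2370
x = 0.1193, y = -0.0095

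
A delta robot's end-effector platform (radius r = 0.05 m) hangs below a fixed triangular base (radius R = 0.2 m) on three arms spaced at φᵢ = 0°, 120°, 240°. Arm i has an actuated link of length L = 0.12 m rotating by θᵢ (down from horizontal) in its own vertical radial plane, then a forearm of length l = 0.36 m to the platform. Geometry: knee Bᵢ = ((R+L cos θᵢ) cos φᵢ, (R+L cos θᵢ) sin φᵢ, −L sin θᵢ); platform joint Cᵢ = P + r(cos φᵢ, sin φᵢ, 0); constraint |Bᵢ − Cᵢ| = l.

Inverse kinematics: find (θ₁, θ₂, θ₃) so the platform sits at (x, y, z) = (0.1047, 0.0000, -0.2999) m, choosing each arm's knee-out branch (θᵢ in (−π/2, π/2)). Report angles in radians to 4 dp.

θ₁ = -0.1746, θ₂ = 0.8725, θ₃ = 0.8725

rotate P by −φ1: (0.1047, 0.0000, -0.2999)
  e−x'=0.0453;  (l²−L²−(e−x')²−y'²−z²)/2L = 0.0967
  γ=atan2(-0.2999,0.0453)=-1.4209;  ψ=arccos(0.3188)=1.2463;  θ1=γ+ψ≈-0.1746
rotate P by −φ2: (-0.0523, -0.0907, -0.2999)
  A cos θ + B sin θ = C:  0.2024·cos θ + -0.2999·sin θ = -0.0996
  √(A²+B²)=0.3618;  θ2 = -0.9772+1.8497 ≈ 0.8725
φ3=240.0° → target in arm frame (-0.0524, 0.0907)
  A=0.2024, B=-0.2999, C=(l²−L²−A²−y'²−z²)/(2L)=-0.0996
  √(A²+B²)=0.3618;  θ3 = -0.9772+1.8497 ≈ 0.8725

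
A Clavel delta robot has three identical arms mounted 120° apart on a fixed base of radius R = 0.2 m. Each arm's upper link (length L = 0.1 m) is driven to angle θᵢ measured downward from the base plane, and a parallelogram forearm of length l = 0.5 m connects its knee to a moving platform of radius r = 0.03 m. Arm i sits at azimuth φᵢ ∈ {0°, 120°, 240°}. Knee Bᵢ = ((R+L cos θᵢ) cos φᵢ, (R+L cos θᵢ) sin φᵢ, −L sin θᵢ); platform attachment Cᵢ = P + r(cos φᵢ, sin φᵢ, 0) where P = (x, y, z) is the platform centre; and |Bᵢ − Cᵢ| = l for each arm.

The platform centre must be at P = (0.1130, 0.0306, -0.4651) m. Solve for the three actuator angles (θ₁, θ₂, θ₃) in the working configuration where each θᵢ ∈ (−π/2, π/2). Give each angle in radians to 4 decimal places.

θ₁ = -0.0876, θ₂ = 0.6979, θ₃ = 0.9596

arm 1 (φ=0.0°): x'=0.1130, y'=0.0306
  A=0.0570, B=-0.4651, C=(l²−L²−A²−y'²−z²)/(2L)=0.0975
  γ=atan2(-0.4651,0.0570)=-1.4489;  ψ=arccos(0.2080)=1.3612;  θ1=γ+ψ≈-0.0876
rotate P by −φ2: (-0.0300, -0.1132, -0.4651)
  e−x'=0.2000;  (l²−L²−(e−x')²−y'²−z²)/2L = -0.1456
  θ2 = atan2(B,A) + arccos(C/0.5063) = 0.6979
φ3=240.0° → target in arm frame (-0.0830, 0.0826)
  A=0.2530, B=-0.4651, C=(l²−L²−A²−y'²−z²)/(2L)=-0.2357
  γ=atan2(-0.4651,0.2530)=-1.0726;  ψ=arccos(-0.4452)=2.0322;  θ3=γ+ψ≈0.9596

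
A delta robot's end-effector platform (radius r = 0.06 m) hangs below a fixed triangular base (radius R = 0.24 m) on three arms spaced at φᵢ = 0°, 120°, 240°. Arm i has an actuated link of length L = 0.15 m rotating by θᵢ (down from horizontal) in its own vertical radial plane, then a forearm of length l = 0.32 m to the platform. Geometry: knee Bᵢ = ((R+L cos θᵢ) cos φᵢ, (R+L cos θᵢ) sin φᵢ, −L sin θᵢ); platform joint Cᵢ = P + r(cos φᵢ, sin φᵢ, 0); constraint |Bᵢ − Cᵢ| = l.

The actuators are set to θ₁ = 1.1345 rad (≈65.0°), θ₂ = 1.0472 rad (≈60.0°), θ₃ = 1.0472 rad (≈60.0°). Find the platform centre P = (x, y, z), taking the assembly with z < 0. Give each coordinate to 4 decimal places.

arm 1 at φ=0.0°: (R−r)+L cos θ1 = 0.2434;  S1 = (0.2434, 0.0000, -0.1359)
arm 2 at φ=120.0°: (R−r)+L cos θ2 = 0.2550;  S2 = (-0.1275, 0.2208, -0.1299)
S3 = (0.2550·cos240.0°, 0.2550·sin240.0°, -0.1299) = (-0.1275, -0.2208, -0.1299)
eliminate P² terms by subtracting sphere 1 from 2 and 3
plane₁₂: -0.7418x+0.4417y+0.0121z = 0.0042
Cramer: x(z) = -0.0056+0.0163z;  y(z) = 0.0000-0.0000z
into |P−S₁|² = l²: 1.0003z² + 0.2638z + -0.0219 = 0;  Δ = 0.1572;  z = -0.3301 or 0.0664 → z<0 root = -0.3301
x = -0.0110, y = 0.0000

(-0.0110, 0.0000, -0.3301)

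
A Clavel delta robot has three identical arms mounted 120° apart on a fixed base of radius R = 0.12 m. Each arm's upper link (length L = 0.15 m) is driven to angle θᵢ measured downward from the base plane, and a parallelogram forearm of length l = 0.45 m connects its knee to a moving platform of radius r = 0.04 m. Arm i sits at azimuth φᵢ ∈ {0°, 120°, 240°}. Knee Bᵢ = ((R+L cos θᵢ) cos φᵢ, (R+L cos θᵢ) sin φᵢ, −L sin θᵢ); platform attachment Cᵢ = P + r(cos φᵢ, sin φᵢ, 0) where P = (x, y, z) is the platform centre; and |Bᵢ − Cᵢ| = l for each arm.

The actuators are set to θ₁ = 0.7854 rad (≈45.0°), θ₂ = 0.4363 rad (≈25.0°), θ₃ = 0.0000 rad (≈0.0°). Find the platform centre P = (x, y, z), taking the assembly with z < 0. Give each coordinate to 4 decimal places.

S1 = (0.1861·cos0.0°, 0.1861·sin0.0°, -0.1061) = (0.1861, 0.0000, -0.1061)
S2 = (0.2159·cos120.0°, 0.2159·sin120.0°, -0.0634) = (-0.1080, 0.1870, -0.0634)
S3 = (0.2300·cos240.0°, 0.2300·sin240.0°, 0.0000) = (-0.1150, -0.1992, 0.0000)
eliminate P² terms by subtracting sphere 1 from 2 and 3
[-0.5881 0.3740 0.0854]·P = 0.0048;  [-0.6021 -0.3984 0.2121]·P = 0.0070
det = 0.4595;  x = -0.0099+0.2467z,  y = -0.0027+0.1596z
sphere 1 gives Az²+Bz+C=0 with A=1.0863, B=0.1146, C=-0.1529;  B²−4AC=0.6773;  roots -0.4315, 0.3261;  negative root z = -0.4315
x = -0.1163, y = -0.0716

(-0.1163, -0.0716, -0.4315)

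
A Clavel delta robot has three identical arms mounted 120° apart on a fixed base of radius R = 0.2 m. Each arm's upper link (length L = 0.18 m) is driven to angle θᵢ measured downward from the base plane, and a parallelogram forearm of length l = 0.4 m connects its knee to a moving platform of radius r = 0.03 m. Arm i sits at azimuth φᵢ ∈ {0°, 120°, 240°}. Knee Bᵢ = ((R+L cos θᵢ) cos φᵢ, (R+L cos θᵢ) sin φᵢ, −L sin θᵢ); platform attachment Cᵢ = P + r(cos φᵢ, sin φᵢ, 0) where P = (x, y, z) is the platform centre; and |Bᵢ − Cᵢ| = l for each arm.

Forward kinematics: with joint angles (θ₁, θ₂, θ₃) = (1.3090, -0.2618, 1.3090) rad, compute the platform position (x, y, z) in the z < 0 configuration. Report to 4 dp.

(-0.1043, 0.1807, -0.3299)

centre 1 = (0.2166·cos0.0°, 0.2166·sin0.0°, -0.1739) = (0.2166, 0.0000, -0.1739)
arm 2 at φ=120.0°: e+L cos θ2 = 0.3439;  centre 2 = (-0.1719, 0.2978, 0.0466)
φ3=240.0°: virtual centre (-0.1083, -0.1876, -0.1739), radius l
|centre ₂|²−|centre ₁|² = 0.0433;  |centre ₃|²−|centre ₁|² = 0.0000
plane₁₂: -0.7770x+0.5956y+0.4409z = 0.0433
det = 0.6785;  x = -0.0239+0.2438z,  y = 0.0414+-0.4222z
quadratic in z: (1.2377)z²+(0.1955)z+(-0.0702)=0, √Δ=0.6211 → z ∈ {-0.3299, 0.1719}; z = -0.3299 (taking z<0)
x = -0.1043, y = 0.1807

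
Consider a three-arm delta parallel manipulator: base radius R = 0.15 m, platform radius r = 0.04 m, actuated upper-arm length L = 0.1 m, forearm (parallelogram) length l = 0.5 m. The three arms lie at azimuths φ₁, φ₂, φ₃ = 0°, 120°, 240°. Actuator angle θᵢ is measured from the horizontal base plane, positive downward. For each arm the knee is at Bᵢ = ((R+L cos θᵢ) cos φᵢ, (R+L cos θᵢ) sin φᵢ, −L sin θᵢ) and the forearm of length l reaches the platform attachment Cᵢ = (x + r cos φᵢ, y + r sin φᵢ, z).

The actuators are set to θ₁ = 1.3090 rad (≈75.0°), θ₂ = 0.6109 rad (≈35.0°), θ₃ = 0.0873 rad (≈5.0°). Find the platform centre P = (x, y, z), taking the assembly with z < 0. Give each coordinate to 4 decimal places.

(-0.1605, -0.0705, -0.4930)

φ1=0.0°: virtual centre (0.1359, 0.0000, -0.0966), radius l
arm 2 at φ=120.0°: ρ2 = 0.1919;  centre 2 = (-0.0960, 0.1662, -0.0574)
centre 3 = (0.2096·cos240.0°, 0.2096·sin240.0°, -0.0087) = (-0.1048, -0.1815, -0.0087)
subtract pairs → two planes through P
[-0.4637 0.3324 0.0785]·P = 0.0123;  [-0.4814 -0.3631 0.1757]·P = 0.0162
det = 0.3284;  x = -0.0301+0.2647z,  y = -0.0048+0.1331z
into |P−centre ₁|² = l²: 1.0878z² + 0.1041z + -0.2131 = 0;  Δ = 0.9381;  z = -0.4930 or 0.3974 → z<0 root = -0.4930
x = -0.1605, y = -0.0705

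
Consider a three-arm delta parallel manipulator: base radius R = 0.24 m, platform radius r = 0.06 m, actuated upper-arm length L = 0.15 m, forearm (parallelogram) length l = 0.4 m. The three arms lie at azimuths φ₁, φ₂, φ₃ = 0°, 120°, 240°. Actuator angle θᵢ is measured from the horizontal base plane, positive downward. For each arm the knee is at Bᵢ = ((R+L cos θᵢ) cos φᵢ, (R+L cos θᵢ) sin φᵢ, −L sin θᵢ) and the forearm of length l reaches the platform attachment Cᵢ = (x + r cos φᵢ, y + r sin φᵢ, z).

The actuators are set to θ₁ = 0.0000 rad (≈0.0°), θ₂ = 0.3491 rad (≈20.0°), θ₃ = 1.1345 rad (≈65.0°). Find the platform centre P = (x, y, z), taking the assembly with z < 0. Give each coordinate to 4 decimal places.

(0.0849, 0.0879, -0.3036)

S1 = (0.3300·cos0.0°, 0.3300·sin0.0°, 0.0000) = (0.3300, 0.0000, 0.0000)
S2 = (0.3210·cos120.0°, 0.3210·sin120.0°, -0.0513) = (-0.1605, 0.2780, -0.0513)
φ3=240.0°: virtual centre (-0.1217, -0.2108, -0.1359), radius l
|S₂|²−|S₁|² = -0.0033;  |S₃|²−|S₁|² = -0.0312
[-0.9810 0.5559 -0.1026]·P = -0.0033;  [-0.9034 -0.4216 -0.2719]·P = -0.0312
det = 0.9157;  x = 0.0204+-0.2123z,  y = 0.0302+-0.1900z
quadratic in z: (1.0812)z²+(0.1200)z+(-0.0633)=0, √Δ=0.5366 → z ∈ {-0.3036, 0.1927}; z = -0.3036 (taking z<0)
x = 0.0849, y = 0.0879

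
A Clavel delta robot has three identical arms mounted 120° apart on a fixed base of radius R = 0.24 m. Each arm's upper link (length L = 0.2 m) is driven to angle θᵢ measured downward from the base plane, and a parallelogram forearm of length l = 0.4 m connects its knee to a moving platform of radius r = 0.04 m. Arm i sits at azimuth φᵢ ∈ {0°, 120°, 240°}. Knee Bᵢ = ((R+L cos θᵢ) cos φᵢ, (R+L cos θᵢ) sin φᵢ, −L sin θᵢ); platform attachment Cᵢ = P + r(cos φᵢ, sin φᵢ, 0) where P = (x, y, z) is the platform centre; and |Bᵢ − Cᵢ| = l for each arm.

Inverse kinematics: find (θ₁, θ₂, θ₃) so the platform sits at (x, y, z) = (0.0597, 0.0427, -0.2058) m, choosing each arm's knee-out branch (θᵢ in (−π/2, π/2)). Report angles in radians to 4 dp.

φ1=0.0° → target in arm frame (0.0597, 0.0427)
  A=0.1403, B=-0.2058, C=(l²−L²−A²−y'²−z²)/(2L)=0.1403
  √(A²+B²)=0.2491;  θ1 = -0.9724+0.9722 ≈ -0.0002
rotate P by −φ2: (0.0071, -0.0731, -0.2058)
  e−x'=0.1929;  (l²−L²−(e−x')²−y'²−z²)/2L = 0.0878
  θ2 = atan2(B,A) + arccos(C/0.2821) = 0.4365
rotate P by −φ3: (-0.0668, 0.0304, -0.2058)
  A cos θ + B sin θ = C:  0.2668·cos θ + -0.2058·sin θ = 0.0138
  θ3 = atan2(B,A) + arccos(C/0.3370) = 0.8728

θ₁ = -0.0002, θ₂ = 0.4365, θ₃ = 0.8728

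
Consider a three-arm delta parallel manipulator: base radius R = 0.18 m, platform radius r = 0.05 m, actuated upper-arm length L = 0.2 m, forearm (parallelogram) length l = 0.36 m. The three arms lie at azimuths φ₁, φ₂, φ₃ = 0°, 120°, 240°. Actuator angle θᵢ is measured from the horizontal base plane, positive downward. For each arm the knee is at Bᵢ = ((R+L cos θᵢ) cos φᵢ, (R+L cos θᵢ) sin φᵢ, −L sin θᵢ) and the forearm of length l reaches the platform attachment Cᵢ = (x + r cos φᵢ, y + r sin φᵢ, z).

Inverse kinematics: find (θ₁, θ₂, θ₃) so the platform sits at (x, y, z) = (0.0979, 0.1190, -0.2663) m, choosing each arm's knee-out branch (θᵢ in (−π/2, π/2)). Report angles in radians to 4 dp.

rotate P by −φ1: (0.0979, 0.1190, -0.2663)
  e−x'=0.0321;  (l²−L²−(e−x')²−y'²−z²)/2L = 0.0087
  γ=atan2(-0.2663,0.0321)=-1.4508;  ψ=arccos(0.0326)=1.5382;  θ1=γ+ψ≈0.0874
rotate P by −φ2: (0.0541, -0.1443, -0.2663)
  A cos θ + B sin θ = C:  0.0759·cos θ + -0.2663·sin θ = -0.0197
  γ=atan2(-0.2663,0.0759)=-1.2932;  ψ=arccos(-0.0713)=1.6421;  θ2=γ+ψ≈0.3490
φ3=240.0° → target in arm frame (-0.1520, 0.0253)
  A cos θ + B sin θ = C:  0.2820·cos θ + -0.2663·sin θ = -0.1537
  θ3 = atan2(B,A) + arccos(C/0.3879) = 1.2215

θ₁ = 0.0874, θ₂ = 0.3490, θ₃ = 1.2215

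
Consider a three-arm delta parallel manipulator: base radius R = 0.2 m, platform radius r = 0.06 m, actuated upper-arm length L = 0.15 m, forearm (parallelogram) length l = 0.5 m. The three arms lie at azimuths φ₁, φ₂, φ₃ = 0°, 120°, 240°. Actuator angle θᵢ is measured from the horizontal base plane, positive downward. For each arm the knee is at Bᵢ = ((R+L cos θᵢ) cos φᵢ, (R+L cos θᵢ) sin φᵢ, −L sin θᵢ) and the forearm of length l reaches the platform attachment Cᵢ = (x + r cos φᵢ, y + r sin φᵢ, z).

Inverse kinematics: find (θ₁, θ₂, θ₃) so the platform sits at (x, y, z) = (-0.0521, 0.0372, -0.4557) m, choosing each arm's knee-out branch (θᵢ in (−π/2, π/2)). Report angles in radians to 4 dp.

θ₁ = 0.5236, θ₂ = 0.0877, θ₃ = 0.3493

rotate P by −φ1: (-0.0521, 0.0372, -0.4557)
  e−x'=0.1921;  (l²−L²−(e−x')²−y'²−z²)/2L = -0.0615
  θ1 = atan2(B,A) + arccos(C/0.4945) = 0.5236
φ2=120.0° → target in arm frame (0.0583, 0.0265)
  A cos θ + B sin θ = C:  0.0817·cos θ + -0.4557·sin θ = 0.0415
  √(A²+B²)=0.4630;  θ2 = -1.3933+1.4810 ≈ 0.0877
arm 3 (φ=240.0°): x'=-0.0062, y'=-0.0637
  e−x'=0.1462;  (l²−L²−(e−x')²−y'²−z²)/2L = -0.0186
  θ3 = atan2(B,A) + arccos(C/0.4786) = 0.3493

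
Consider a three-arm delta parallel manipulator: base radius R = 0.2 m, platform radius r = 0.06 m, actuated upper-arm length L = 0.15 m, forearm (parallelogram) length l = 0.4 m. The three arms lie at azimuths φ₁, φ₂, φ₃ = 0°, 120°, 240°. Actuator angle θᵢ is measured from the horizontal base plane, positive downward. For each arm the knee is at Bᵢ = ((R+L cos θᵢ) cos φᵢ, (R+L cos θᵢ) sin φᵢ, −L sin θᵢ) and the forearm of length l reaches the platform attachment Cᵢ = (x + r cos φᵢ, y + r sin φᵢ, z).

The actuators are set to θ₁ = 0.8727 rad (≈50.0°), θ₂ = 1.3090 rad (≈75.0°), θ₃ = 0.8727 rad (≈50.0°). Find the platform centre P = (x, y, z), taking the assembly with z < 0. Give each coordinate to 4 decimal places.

(0.0366, -0.0633, -0.4556)

φ1=0.0°: virtual centre (0.2364, 0.0000, -0.1149), radius l
φ2=120.0°: virtual centre (-0.0894, 0.1549, -0.1449), radius l
centre 3 = (0.2364·cos240.0°, 0.2364·sin240.0°, -0.1149) = (-0.1182, -0.2047, -0.1149)
eliminate P² terms by subtracting sphere 1 from 2 and 3
plane₁₂: -0.6517x+0.3097y+-0.0600z = -0.0161
det = 0.4865;  x = 0.0136+-0.0505z,  y = -0.0235+0.0874z
sphere 1 gives Az²+Bz+C=0 with A=1.0102, B=0.2482, C=-0.0966;  B²−4AC=0.4519;  roots -0.4556, 0.2099;  negative root z = -0.4556
x = 0.0366, y = -0.0633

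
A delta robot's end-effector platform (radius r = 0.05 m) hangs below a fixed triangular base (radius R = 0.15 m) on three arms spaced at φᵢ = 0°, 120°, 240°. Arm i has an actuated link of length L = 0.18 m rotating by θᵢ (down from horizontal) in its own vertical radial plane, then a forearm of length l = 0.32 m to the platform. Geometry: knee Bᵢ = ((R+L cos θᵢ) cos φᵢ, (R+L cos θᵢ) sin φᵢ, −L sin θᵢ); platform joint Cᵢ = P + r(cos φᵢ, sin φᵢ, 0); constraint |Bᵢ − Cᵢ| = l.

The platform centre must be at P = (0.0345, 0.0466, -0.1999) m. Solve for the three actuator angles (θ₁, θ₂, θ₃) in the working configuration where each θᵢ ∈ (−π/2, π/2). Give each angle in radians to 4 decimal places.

θ₁ = 0.0000, θ₂ = 0.0873, θ₃ = 0.6113

φ1=0.0° → target in arm frame (0.0345, 0.0466)
  A cos θ + B sin θ = C:  0.0655·cos θ + -0.1999·sin θ = 0.0655
  θ1 = atan2(B,A) + arccos(C/0.2104) = 0.0000
arm 2 (φ=120.0°): x'=0.0231, y'=-0.0532
  A=0.0769, B=-0.1999, C=(l²−L²−A²−y'²−z²)/(2L)=0.0592
  √(A²+B²)=0.2142;  θ2 = -1.2036+1.2909 ≈ 0.0873
arm 3 (φ=240.0°): x'=-0.0576, y'=0.0066
  e−x'=0.1576;  (l²−L²−(e−x')²−y'²−z²)/2L = 0.0143
  √(A²+B²)=0.2546;  θ3 = -0.9032+1.5145 ≈ 0.6113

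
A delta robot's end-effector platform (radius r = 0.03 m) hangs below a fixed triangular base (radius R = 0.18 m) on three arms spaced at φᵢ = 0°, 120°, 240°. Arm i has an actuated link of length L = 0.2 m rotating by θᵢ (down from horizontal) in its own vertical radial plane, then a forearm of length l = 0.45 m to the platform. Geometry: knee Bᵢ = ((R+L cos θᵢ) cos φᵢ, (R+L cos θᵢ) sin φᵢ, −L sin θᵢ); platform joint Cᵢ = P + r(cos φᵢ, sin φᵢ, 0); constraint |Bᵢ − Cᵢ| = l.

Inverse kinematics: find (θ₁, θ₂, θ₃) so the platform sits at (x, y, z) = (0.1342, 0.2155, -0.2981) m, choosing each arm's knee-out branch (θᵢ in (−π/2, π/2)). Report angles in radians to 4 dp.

θ₁ = -0.1747, θ₂ = -0.0874, θ₃ = 1.3965

rotate P by −φ1: (0.1342, 0.2155, -0.2981)
  A cos θ + B sin θ = C:  0.0158·cos θ + -0.2981·sin θ = 0.0674
  √(A²+B²)=0.2985;  θ1 = -1.5178+1.3432 ≈ -0.1747
rotate P by −φ2: (0.1195, -0.2240, -0.2981)
  A cos θ + B sin θ = C:  0.0305·cos θ + -0.2981·sin θ = 0.0564
  √(A²+B²)=0.2997;  θ2 = -1.4689+1.3816 ≈ -0.0874
φ3=240.0° → target in arm frame (-0.2537, 0.0085)
  A=0.4037, B=-0.2981, C=(l²−L²−A²−y'²−z²)/(2L)=-0.2236
  γ=atan2(-0.2981,0.4037)=-0.6360;  ψ=arccos(-0.4455)=2.0325;  θ3=γ+ψ≈1.3965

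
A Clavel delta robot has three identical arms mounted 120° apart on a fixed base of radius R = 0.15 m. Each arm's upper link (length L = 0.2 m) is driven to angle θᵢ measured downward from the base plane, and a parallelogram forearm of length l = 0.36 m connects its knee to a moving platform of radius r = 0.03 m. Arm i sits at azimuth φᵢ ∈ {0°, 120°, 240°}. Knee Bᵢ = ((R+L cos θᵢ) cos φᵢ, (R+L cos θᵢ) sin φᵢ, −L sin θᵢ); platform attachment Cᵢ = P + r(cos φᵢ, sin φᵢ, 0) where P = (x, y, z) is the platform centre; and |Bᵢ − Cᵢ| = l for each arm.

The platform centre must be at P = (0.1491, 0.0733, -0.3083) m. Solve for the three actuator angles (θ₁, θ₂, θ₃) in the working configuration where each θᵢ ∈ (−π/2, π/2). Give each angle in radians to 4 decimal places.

θ₁ = 0.0002, θ₂ = 0.7852, θ₃ = 1.2217

rotate P by −φ1: (0.1491, 0.0733, -0.3083)
  A cos θ + B sin θ = C:  -0.0291·cos θ + -0.3083·sin θ = -0.0292
  θ1 = atan2(B,A) + arccos(C/0.3097) = 0.0002
arm 2 (φ=120.0°): x'=-0.0111, y'=-0.1658
  A=0.1311, B=-0.3083, C=(l²−L²−A²−y'²−z²)/(2L)=-0.1253
  θ2 = atan2(B,A) + arccos(C/0.3350) = 0.7852
φ3=240.0° → target in arm frame (-0.1380, 0.0925)
  A cos θ + B sin θ = C:  0.2580·cos θ + -0.3083·sin θ = -0.2014
  γ=atan2(-0.3083,0.2580)=-0.8739;  ψ=arccos(-0.5011)=2.0956;  θ3=γ+ψ≈1.2217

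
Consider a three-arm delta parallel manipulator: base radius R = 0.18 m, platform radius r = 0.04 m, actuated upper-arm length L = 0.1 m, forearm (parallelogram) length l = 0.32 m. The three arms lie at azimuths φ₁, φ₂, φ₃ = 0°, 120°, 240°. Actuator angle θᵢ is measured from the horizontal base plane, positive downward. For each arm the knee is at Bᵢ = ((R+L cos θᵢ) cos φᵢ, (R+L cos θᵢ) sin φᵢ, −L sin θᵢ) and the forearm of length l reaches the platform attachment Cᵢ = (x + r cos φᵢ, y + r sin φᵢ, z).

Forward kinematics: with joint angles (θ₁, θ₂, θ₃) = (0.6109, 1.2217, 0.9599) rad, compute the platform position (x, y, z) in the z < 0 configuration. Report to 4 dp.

φ1=0.0°: virtual centre (0.2219, 0.0000, -0.0574), radius l
arm 2 at φ=120.0°: ρ2 = 0.1742;  O2 = (-0.0871, 0.1509, -0.0940)
arm 3 at φ=240.0°: ρ3 = 0.1974;  O3 = (-0.0987, -0.1709, -0.0819)
eliminate P² terms by subtracting sphere 1 from 2 and 3
plane₁₂: -0.6180x+0.3017y+-0.0732z = -0.0134
det = 0.4047;  x = 0.0164+-0.0984z,  y = -0.0107+0.0410z
into |P−O₁|² = l²: 1.0114z² + 0.1543z + -0.0568 = 0;  Δ = 0.2534;  z = -0.3252 or 0.1726 → z<0 root = -0.3252
x = 0.0484, y = -0.0240

(0.0484, -0.0240, -0.3252)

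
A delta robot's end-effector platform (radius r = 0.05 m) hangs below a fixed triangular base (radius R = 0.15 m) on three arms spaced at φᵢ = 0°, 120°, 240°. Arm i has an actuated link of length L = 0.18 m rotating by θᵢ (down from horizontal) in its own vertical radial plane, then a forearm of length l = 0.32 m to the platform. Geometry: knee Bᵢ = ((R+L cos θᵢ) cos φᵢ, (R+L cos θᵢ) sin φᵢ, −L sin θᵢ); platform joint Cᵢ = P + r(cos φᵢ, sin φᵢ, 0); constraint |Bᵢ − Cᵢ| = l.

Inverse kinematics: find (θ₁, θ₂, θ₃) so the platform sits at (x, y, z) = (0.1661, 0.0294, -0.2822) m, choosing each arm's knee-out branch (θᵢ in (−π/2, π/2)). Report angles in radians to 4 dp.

φ1=0.0° → target in arm frame (0.1661, 0.0294)
  A=-0.0661, B=-0.2822, C=(l²−L²−A²−y'²−z²)/(2L)=-0.0413
  θ1 = atan2(B,A) + arccos(C/0.2898) = -0.0871
rotate P by −φ2: (-0.0576, -0.1585, -0.2822)
  e−x'=0.1576;  (l²−L²−(e−x')²−y'²−z²)/2L = -0.1656
  γ=atan2(-0.2822,0.1576)=-1.0615;  ψ=arccos(-0.5123)=2.1086;  θ2=γ+ψ≈1.0471
arm 3 (φ=240.0°): x'=-0.1085, y'=0.1291
  A=0.2085, B=-0.2822, C=(l²−L²−A²−y'²−z²)/(2L)=-0.1939
  γ=atan2(-0.2822,0.2085)=-0.9345;  ψ=arccos(-0.5525)=2.1562;  θ3=γ+ψ≈1.2217

θ₁ = -0.0871, θ₂ = 1.0471, θ₃ = 1.2217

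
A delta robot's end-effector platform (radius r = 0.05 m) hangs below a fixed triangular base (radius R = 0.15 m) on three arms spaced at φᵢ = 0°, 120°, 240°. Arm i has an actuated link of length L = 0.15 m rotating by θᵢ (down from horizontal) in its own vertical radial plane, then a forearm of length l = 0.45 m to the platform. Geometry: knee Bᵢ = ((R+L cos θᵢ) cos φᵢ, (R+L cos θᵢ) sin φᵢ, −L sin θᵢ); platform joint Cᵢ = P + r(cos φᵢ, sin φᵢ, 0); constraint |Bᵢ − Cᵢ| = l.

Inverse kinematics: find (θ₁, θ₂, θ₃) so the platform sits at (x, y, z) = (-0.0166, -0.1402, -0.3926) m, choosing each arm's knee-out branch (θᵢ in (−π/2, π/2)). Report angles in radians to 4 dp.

rotate P by −φ1: (-0.0166, -0.1402, -0.3926)
  e−x'=0.1166;  (l²−L²−(e−x')²−y'²−z²)/2L = -0.0246
  γ=atan2(-0.3926,0.1166)=-1.2821;  ψ=arccos(-0.0601)=1.6310;  θ1=γ+ψ≈0.3489
rotate P by −φ2: (-0.1131, 0.0845, -0.3926)
  A=0.2131, B=-0.3926, C=(l²−L²−A²−y'²−z²)/(2L)=-0.0890
  θ2 = atan2(B,A) + arccos(C/0.4467) = 0.6978
φ3=240.0° → target in arm frame (0.1297, 0.0557)
  e−x'=-0.0297;  (l²−L²−(e−x')²−y'²−z²)/2L = 0.0729
  θ3 = atan2(B,A) + arccos(C/0.3937) = -0.2618

θ₁ = 0.3489, θ₂ = 0.6978, θ₃ = -0.2618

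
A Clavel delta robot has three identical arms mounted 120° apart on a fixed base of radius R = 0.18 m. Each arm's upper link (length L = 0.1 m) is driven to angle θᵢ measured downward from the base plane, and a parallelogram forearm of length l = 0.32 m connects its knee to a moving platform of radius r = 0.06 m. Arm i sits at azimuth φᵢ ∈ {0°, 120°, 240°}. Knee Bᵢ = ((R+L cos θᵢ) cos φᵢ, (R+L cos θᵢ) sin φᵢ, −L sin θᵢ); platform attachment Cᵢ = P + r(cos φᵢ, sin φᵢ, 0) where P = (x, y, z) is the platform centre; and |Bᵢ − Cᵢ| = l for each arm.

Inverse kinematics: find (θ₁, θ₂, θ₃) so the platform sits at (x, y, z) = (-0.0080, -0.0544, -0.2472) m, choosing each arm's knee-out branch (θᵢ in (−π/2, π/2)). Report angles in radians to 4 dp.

φ1=0.0° → target in arm frame (-0.0080, -0.0544)
  A=0.1280, B=-0.2472, C=(l²−L²−A²−y'²−z²)/(2L)=0.0597
  θ1 = atan2(B,A) + arccos(C/0.2784) = 0.2615
arm 2 (φ=120.0°): x'=-0.0431, y'=0.0341
  A=0.1631, B=-0.2472, C=(l²−L²−A²−y'²−z²)/(2L)=0.0176
  γ=atan2(-0.2472,0.1631)=-0.9875;  ψ=arccos(0.0595)=1.5113;  θ2=γ+ψ≈0.5238
rotate P by −φ3: (0.0511, 0.0203, -0.2472)
  A=0.0689, B=-0.2472, C=(l²−L²−A²−y'²−z²)/(2L)=0.1307
  √(A²+B²)=0.2566;  θ3 = -1.2990+1.0365 ≈ -0.2625

θ₁ = 0.2615, θ₂ = 0.5238, θ₃ = -0.2625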